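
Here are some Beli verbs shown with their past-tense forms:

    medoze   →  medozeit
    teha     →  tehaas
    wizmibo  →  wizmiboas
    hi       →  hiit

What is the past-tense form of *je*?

jeit

The alternation tracks the last vowel of the stem — -it when the last vowel of the stem is a front vowel (*medoze*, *hi*); -as when the last vowel of the stem is a back vowel (*teha*, *wizmibo*).
*je* — last vowel /e/ (a front vowel) → -it → *jeit*.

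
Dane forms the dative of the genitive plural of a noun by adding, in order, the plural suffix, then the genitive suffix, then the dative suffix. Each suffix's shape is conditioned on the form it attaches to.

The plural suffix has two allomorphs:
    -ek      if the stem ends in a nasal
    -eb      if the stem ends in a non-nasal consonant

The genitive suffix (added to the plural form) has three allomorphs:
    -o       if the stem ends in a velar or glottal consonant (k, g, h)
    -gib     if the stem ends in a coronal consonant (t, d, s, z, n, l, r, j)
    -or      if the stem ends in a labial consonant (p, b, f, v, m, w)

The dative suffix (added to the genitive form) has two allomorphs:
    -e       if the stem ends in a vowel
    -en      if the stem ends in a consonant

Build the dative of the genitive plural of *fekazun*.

fekazunekoe

Since the final consonant of *fekazun* is /n/ (a nasal), it takes -ek, giving *fekazunek*.
The final consonant of the plural form *fekazunek* is /k/, which is velar/glottal, so the genitive suffix is -o, giving *fekazuneko*.
The final sound of the genitive form *fekazuneko* is /o/, which is a vowel, so the dative suffix is -e, giving *fekazunekoe*.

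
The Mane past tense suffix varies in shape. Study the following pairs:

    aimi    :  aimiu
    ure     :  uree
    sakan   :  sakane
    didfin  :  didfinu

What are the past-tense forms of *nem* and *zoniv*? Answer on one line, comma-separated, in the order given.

neme, zonivu

Looking at the last vowel of each stem: -u when the last vowel of the stem is a high vowel (*aimi*, *didfin*); -e when the last vowel of the stem is a non-high vowel (*ure*, *sakan*).
The last vowel of *nem* is /e/, which is a non-high vowel, so the suffix is -e, giving *neme*.
The last vowel of *zoniv* is /i/, which is a high vowel, so the suffix is -u, giving *zonivu*.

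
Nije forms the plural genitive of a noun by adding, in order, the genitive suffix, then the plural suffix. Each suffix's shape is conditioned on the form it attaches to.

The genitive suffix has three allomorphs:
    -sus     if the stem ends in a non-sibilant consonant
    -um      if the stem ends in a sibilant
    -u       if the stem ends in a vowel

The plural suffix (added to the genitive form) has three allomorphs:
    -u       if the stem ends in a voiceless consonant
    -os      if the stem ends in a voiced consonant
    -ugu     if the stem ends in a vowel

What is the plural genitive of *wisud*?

wisudsusu

*wisud* — final sound /d/ (a non-sibilant consonant) → -sus → *wisudsus*.
The genitive form *wisudsus* — final sound /s/ (a voiceless consonant) → -u → *wisudsusu*.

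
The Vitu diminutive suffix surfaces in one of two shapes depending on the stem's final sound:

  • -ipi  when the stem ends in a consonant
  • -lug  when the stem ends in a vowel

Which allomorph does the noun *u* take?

*u*: final sound = /u/, a vowel → -lug.

-lug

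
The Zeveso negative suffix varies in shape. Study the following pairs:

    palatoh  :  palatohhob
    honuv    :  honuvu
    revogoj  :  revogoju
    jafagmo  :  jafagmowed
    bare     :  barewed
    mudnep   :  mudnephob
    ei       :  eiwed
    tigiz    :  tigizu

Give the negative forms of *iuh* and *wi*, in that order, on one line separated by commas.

Looking at the final sound of each stem: -hob when the stem ends in a voiceless consonant (*palatoh*, *mudnep*); -u when the stem ends in a voiced consonant (*honuv*, *revogoj*, *tigiz*); -wed when the stem ends in a vowel (*jafagmo*, *bare*, *ei*).
*iuh*: final sound = /h/, a voiceless consonant → -hob → *iuhhob*.
*wi* — final sound /i/ (a vowel) → -wed → *wiwed*.

iuhhob, wiwed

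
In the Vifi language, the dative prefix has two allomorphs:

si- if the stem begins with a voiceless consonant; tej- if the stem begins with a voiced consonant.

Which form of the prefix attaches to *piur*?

si-

*piur* — first consonant /p/ (voiceless) → si-.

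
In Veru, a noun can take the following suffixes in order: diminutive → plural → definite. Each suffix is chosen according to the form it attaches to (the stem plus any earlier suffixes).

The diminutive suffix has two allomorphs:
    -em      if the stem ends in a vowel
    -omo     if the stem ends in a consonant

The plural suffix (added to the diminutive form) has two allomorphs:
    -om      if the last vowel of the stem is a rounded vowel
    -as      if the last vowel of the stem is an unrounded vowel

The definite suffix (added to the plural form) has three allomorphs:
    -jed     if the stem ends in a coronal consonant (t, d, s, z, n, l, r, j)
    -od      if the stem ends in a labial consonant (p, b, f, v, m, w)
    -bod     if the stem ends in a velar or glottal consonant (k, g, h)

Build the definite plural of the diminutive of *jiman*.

*jiman*: final sound = /n/, a consonant → -omo → *jimanomo*.
The last vowel of the diminutive form *jimanomo* is /o/, which is a rounded vowel, so the plural suffix is -om, giving *jimanomoom*.
The plural form *jimanomoom*: final consonant = /m/, labial → -od → *jimanomoomod*.

jimanomoomod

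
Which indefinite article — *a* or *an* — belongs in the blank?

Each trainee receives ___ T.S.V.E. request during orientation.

The indefinite article is chosen by the initial *sound* of the following word, not its spelling.
The initialism *T.S.V.E.* is read letter by letter; the first letter, T, is pronounced /tiː/, which begins with a consonant sound.
So the article is *a*: Each trainee receives a T.S.V.E. request during orientation.

a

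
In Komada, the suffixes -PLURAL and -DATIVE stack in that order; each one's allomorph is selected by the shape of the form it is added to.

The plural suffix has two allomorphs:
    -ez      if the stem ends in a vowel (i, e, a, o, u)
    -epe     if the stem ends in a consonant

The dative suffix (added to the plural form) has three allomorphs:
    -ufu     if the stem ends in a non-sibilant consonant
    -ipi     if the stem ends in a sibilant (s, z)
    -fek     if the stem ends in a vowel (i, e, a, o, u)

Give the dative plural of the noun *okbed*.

okbedepefek

*okbed*: final sound = /d/, a consonant → -epe → *okbedepe*.
Since the final sound of the plural form *okbedepe* is /e/ (a vowel), it takes -fek, giving *okbedepefek*.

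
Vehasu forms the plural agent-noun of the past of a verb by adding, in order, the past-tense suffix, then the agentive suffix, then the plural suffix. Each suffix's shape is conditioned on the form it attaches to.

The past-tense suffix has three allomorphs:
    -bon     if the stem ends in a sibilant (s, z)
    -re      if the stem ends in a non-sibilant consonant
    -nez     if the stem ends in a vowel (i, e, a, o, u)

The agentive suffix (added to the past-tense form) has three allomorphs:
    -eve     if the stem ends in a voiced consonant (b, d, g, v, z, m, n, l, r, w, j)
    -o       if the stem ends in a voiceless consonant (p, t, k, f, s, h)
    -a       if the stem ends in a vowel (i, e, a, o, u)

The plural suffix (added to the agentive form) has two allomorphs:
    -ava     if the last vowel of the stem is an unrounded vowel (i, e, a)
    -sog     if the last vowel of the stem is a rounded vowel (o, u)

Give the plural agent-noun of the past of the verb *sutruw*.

Since the final sound of *sutruw* is /w/ (a non-sibilant consonant), it takes -re, giving *sutruwre*.
Since the final sound of the past-tense form *sutruwre* is /e/ (a vowel), it takes -a, giving *sutruwrea*.
The agentive form *sutruwrea* — last vowel /a/ (an unrounded vowel) → -ava → *sutruwreaava*.

sutruwreaava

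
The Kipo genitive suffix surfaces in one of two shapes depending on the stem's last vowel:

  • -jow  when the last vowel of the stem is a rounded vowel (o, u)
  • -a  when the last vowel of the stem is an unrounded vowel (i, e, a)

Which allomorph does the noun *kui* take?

The last vowel of *kui* is /i/, which is an unrounded vowel, so the suffix is -a.

-a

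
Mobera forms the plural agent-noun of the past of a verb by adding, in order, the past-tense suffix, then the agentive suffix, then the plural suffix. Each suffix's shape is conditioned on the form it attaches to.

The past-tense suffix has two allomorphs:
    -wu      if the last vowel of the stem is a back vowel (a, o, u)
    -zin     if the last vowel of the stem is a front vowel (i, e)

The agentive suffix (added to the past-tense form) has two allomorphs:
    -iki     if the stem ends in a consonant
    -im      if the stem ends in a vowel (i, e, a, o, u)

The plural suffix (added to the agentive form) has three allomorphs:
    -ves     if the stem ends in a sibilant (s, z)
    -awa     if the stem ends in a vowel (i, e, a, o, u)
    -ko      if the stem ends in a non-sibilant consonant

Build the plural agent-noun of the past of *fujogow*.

Since the last vowel of *fujogow* is /o/ (a back vowel), it takes -wu, giving *fujogowwu*.
The final sound of the past-tense form *fujogowwu* is /u/, which is a vowel, so the agentive suffix is -im, giving *fujogowwuim*.
The agentive form *fujogowwuim* — final sound /m/ (a non-sibilant consonant) → -ko → *fujogowwuimko*.

fujogowwuimko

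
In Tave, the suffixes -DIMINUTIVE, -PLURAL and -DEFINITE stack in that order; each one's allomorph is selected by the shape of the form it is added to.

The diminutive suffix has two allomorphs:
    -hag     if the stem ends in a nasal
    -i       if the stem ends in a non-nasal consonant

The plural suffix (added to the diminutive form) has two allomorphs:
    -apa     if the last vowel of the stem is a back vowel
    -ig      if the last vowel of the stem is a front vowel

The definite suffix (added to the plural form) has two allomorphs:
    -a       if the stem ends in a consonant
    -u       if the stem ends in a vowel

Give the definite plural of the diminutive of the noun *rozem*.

Since the final consonant of *rozem* is /m/ (a nasal), it takes -hag, giving *rozemhag*.
The diminutive form *rozemhag* — last vowel /a/ (a back vowel) → -apa → *rozemhagapa*.
The final sound of the plural form *rozemhagapa* is /a/, which is a vowel, so the definite suffix is -u, giving *rozemhagapau*.

rozemhagapau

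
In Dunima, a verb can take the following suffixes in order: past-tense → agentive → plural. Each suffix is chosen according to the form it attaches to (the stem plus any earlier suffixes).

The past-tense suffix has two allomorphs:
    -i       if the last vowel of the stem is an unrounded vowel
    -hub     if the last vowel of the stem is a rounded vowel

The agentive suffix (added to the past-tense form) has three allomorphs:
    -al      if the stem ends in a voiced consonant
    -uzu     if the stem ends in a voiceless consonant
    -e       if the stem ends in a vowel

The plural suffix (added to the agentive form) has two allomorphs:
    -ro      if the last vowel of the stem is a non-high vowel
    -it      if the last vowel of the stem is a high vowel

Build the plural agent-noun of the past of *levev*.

leveviero

Since the last vowel of *levev* is /e/ (an unrounded vowel), it takes -i, giving *levevi*.
The past-tense form *levevi* — final sound /i/ (a vowel) → -e → *levevie*.
The last vowel of the agentive form *levevie* is /e/, which is a non-high vowel, so the plural suffix is -ro, giving *leveviero*.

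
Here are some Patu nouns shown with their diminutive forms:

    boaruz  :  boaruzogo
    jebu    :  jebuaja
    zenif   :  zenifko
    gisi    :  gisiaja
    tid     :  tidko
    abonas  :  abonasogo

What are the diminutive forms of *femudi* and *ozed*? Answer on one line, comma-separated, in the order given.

femudiaja, ozedko

Looking at the final sound of each stem: -ogo when the stem ends in a sibilant (*boaruz*, *abonas*); -ko when the stem ends in a non-sibilant consonant (*zenif*, *tid*); -aja when the stem ends in a vowel (*jebu*, *gisi*).
Since the final sound of *femudi* is /i/ (a vowel), it takes -aja, giving *femudiaja*.
*ozed*: final sound = /d/, a non-sibilant consonant → -ko → *ozedko*.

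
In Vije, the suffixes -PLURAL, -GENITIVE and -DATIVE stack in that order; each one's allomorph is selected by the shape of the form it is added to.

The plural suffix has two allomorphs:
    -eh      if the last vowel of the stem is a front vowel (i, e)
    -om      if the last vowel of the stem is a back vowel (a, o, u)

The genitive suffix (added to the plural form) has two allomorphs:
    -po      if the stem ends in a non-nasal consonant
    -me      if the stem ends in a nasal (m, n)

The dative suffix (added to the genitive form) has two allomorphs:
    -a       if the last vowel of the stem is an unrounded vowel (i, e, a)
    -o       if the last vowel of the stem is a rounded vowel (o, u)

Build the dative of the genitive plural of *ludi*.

ludiehpoo

*ludi*: last vowel = /i/, a front vowel → -eh → *ludieh*.
Since the final consonant of the plural form *ludieh* is /h/ (non-nasal), it takes -po, giving *ludiehpo*.
Since the last vowel of the genitive form *ludiehpo* is /o/ (a rounded vowel), it takes -o, giving *ludiehpoo*.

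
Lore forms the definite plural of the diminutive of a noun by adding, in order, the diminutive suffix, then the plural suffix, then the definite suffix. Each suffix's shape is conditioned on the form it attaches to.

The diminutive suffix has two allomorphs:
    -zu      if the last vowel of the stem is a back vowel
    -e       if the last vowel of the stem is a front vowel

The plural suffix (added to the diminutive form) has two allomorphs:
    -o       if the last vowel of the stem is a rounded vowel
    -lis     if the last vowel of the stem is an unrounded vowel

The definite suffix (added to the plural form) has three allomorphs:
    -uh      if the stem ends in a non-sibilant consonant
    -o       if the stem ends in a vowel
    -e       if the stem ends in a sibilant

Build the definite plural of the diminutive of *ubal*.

ubalzuoo

Since the last vowel of *ubal* is /a/ (a back vowel), it takes -zu, giving *ubalzu*.
Since the last vowel of the diminutive form *ubalzu* is /u/ (a rounded vowel), it takes -o, giving *ubalzuo*.
The final sound of the plural form *ubalzuo* is /o/, which is a vowel, so the definite suffix is -o, giving *ubalzuoo*.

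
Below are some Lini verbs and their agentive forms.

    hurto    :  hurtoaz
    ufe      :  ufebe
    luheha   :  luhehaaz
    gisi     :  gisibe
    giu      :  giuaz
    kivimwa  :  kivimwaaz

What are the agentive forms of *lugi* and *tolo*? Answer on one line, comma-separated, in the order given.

The pattern is front/back vowel harmony: -be when the last vowel of the stem is a front vowel (*ufe*, *gisi*); -az when the last vowel of the stem is a back vowel (*hurto*, *luheha*, *giu*, *kivimwa*).
*lugi*: last vowel = /i/, a front vowel → -be → *lugibe*.
*tolo* — last vowel /o/ (a back vowel) → -az → *toloaz*.

lugibe, toloaz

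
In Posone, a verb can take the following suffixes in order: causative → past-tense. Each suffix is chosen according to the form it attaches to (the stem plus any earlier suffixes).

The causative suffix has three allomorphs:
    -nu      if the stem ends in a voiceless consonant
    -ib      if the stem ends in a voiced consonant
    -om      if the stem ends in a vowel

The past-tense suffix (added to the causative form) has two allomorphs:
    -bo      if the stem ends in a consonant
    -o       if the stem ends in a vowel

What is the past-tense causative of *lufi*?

The final sound of *lufi* is /i/, which is a vowel, so the causative suffix is -om, giving *lufiom*.
The causative form *lufiom* — final sound /m/ (a consonant) → -bo → *lufiombo*.

lufiombo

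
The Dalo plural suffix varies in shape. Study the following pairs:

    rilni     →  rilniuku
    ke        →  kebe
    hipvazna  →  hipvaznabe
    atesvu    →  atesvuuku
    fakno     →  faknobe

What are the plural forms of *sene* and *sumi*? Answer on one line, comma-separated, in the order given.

senebe, sumiuku

The suffix is conditioned by the last vowel: -uku when the last vowel of the stem is a high vowel (*rilni*, *atesvu*); -be when the last vowel of the stem is a non-high vowel (*ke*, *hipvazna*, *fakno*).
The last vowel of *sene* is /e/, which is a non-high vowel, so the suffix is -be, giving *senebe*.
Since the last vowel of *sumi* is /i/ (a high vowel), it takes -uku, giving *sumiuku*.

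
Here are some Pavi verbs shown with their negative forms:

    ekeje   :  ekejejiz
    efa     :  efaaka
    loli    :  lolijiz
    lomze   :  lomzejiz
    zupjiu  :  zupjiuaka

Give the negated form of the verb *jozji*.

The suffix is conditioned by the last vowel: -jiz when the last vowel of the stem is a front vowel (*ekeje*, *loli*, *lomze*); -aka when the last vowel of the stem is a back vowel (*efa*, *zupjiu*).
The last vowel of *jozji* is /i/, which is a front vowel, so the suffix is -jiz, giving *jozjijiz*.

jozjijiz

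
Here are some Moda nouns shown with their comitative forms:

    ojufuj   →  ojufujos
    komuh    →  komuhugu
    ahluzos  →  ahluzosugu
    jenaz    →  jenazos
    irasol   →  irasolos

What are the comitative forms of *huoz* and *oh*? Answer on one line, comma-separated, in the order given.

Looking at the final consonant of each stem: -ugu when the stem ends in a voiceless consonant (*komuh*, *ahluzos*); -os when the stem ends in a voiced consonant (*ojufuj*, *jenaz*, *irasol*).
*huoz*: final consonant = /z/, voiced → -os → *huozos*.
Since the final consonant of *oh* is /h/ (voiceless), it takes -ugu, giving *ohugu*.

huozos, ohugu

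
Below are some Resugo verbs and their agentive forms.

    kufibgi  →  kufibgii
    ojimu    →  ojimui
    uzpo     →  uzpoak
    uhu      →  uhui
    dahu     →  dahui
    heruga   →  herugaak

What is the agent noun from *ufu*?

Looking at the last vowel of each stem: -i when the last vowel of the stem is a high vowel (*kufibgi*, *ojimu*, *uhu*, *dahu*); -ak when the last vowel of the stem is a non-high vowel (*uzpo*, *heruga*).
Since the last vowel of *ufu* is /u/ (a high vowel), it takes -i, giving *ufui*.

ufui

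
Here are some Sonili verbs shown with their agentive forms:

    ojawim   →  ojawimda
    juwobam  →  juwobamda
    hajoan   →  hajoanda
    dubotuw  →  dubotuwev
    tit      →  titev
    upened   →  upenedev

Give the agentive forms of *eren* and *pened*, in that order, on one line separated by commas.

erenda, penedev

The alternation tracks the final consonant of the stem — -da when the stem ends in a nasal (*ojawim*, *juwobam*, *hajoan*); -ev when the stem ends in a non-nasal consonant (*dubotuw*, *tit*, *upened*).
*eren* — final consonant /n/ (a nasal) → -da → *erenda*.
Since the final consonant of *pened* is /d/ (non-nasal), it takes -ev, giving *penedev*.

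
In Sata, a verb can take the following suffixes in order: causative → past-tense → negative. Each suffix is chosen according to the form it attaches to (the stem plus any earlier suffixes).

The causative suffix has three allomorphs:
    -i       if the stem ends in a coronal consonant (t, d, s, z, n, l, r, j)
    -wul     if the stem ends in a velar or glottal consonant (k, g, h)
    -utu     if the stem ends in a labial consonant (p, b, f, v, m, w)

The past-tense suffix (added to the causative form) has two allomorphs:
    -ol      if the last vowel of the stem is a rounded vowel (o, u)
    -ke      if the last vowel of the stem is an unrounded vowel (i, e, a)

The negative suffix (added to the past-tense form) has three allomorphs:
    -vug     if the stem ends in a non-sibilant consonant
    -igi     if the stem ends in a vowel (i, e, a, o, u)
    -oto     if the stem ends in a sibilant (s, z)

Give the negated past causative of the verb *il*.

*il* — final consonant /l/ (coronal) → -i → *ili*.
Since the last vowel of the causative form *ili* is /i/ (an unrounded vowel), it takes -ke, giving *ilike*.
Since the final sound of the past-tense form *ilike* is /e/ (a vowel), it takes -igi, giving *ilikeigi*.

ilikeigi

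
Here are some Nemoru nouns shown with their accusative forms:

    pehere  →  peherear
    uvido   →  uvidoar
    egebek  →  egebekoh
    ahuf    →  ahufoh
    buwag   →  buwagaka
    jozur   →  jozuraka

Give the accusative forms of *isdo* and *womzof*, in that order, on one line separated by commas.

Looking at the final sound of each stem: -oh when the stem ends in a voiceless consonant (*egebek*, *ahuf*); -aka when the stem ends in a voiced consonant (*buwag*, *jozur*); -ar when the stem ends in a vowel (*pehere*, *uvido*).
*isdo* — final sound /o/ (a vowel) → -ar → *isdoar*.
*womzof* — final sound /f/ (a voiceless consonant) → -oh → *womzofoh*.

isdoar, womzofoh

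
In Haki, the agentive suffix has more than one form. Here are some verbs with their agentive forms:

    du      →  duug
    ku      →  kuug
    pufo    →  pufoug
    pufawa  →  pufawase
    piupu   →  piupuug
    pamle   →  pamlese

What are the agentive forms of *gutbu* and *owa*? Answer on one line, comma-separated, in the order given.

gutbuug, owase

The pattern is rounding harmony: -ug when the last vowel of the stem is a rounded vowel (*du*, *ku*, *pufo*, *piupu*); -se when the last vowel of the stem is an unrounded vowel (*pufawa*, *pamle*).
The last vowel of *gutbu* is /u/, which is a rounded vowel, so the suffix is -ug, giving *gutbuug*.
The last vowel of *owa* is /a/, which is an unrounded vowel, so the suffix is -se, giving *owase*.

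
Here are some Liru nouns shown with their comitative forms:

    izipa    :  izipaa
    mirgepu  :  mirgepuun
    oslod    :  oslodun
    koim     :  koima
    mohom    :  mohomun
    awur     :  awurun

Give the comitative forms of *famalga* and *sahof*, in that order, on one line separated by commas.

famalgaa, sahofun

The suffix is conditioned by the last vowel: -un when the last vowel of the stem is a rounded vowel (*mirgepu*, *oslod*, *mohom*, *awur*); -a when the last vowel of the stem is an unrounded vowel (*izipa*, *koim*).
*famalga* — last vowel /a/ (an unrounded vowel) → -a → *famalgaa*.
*sahof* — last vowel /o/ (a rounded vowel) → -un → *sahofun*.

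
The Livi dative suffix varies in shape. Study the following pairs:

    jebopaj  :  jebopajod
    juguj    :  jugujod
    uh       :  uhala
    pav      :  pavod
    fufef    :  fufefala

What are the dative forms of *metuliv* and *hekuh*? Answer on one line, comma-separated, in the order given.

Looking at the final consonant of each stem: -ala when the stem ends in a voiceless consonant (*uh*, *fufef*); -od when the stem ends in a voiced consonant (*jebopaj*, *juguj*, *pav*).
Since the final consonant of *metuliv* is /v/ (voiced), it takes -od, giving *metulivod*.
Since the final consonant of *hekuh* is /h/ (voiceless), it takes -ala, giving *hekuhala*.

metulivod, hekuhala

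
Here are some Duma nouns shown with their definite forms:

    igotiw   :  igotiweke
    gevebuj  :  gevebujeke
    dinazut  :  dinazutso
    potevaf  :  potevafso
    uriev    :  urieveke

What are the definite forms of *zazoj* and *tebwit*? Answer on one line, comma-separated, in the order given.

The pattern is voicing of the final consonant: -so when the stem ends in a voiceless consonant (*dinazut*, *potevaf*); -eke when the stem ends in a voiced consonant (*igotiw*, *gevebuj*, *uriev*).
*zazoj*: final consonant = /j/, voiced → -eke → *zazojeke*.
Since the final consonant of *tebwit* is /t/ (voiceless), it takes -so, giving *tebwitso*.

zazojeke, tebwitso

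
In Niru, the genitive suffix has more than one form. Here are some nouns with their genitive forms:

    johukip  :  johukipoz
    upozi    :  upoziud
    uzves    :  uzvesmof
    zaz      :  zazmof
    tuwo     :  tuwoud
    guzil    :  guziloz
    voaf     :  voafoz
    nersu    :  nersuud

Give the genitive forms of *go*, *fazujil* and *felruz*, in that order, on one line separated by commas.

The alternation tracks the final sound of the stem — -mof when the stem ends in a sibilant (*uzves*, *zaz*); -oz when the stem ends in a non-sibilant consonant (*johukip*, *guzil*, *voaf*); -ud when the stem ends in a vowel (*upozi*, *tuwo*, *nersu*).
*go* — final sound /o/ (a vowel) → -ud → *goud*.
*fazujil* — final sound /l/ (a non-sibilant consonant) → -oz → *fazujiloz*.
Since the final sound of *felruz* is /z/ (a sibilant), it takes -mof, giving *felruzmof*.

goud, fazujiloz, felruzmof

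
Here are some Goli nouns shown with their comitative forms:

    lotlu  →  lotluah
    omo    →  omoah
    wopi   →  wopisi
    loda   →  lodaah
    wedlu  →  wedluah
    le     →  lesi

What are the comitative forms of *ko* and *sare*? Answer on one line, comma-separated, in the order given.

The alternation tracks the last vowel of the stem — -si when the last vowel of the stem is a front vowel (*wopi*, *le*); -ah when the last vowel of the stem is a back vowel (*lotlu*, *omo*, *loda*, *wedlu*).
Since the last vowel of *ko* is /o/ (a back vowel), it takes -ah, giving *koah*.
Since the last vowel of *sare* is /e/ (a front vowel), it takes -si, giving *saresi*.

koah, saresi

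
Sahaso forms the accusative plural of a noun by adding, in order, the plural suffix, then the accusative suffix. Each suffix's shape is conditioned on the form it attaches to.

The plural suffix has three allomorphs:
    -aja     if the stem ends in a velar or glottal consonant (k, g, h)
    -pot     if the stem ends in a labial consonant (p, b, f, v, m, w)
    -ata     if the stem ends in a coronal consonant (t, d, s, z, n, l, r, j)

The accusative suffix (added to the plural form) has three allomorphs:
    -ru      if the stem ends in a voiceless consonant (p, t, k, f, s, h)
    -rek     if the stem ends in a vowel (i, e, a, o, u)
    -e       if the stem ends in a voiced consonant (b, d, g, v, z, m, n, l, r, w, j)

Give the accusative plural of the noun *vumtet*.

The final consonant of *vumtet* is /t/, which is coronal, so the plural suffix is -ata, giving *vumtetata*.
The final sound of the plural form *vumtetata* is /a/, which is a vowel, so the accusative suffix is -rek, giving *vumtetatarek*.

vumtetatarek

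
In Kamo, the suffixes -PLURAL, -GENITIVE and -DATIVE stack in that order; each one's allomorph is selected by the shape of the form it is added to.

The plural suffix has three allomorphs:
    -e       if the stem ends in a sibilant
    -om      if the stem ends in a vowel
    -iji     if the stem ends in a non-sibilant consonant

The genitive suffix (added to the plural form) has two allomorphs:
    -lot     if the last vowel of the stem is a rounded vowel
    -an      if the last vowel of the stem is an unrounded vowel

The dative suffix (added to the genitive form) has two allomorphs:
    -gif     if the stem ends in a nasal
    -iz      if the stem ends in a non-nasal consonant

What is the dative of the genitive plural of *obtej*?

obtejijiangif

The final sound of *obtej* is /j/, which is a non-sibilant consonant, so the plural suffix is -iji, giving *obtejiji*.
The plural form *obtejiji* — last vowel /i/ (an unrounded vowel) → -an → *obtejijian*.
Since the final consonant of the genitive form *obtejijian* is /n/ (a nasal), it takes -gif, giving *obtejijiangif*.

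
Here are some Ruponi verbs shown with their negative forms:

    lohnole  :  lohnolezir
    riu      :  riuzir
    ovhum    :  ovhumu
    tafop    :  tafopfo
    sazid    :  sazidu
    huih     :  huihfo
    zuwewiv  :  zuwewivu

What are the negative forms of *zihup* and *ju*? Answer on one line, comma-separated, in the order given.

The suffix is conditioned by the final sound: -fo when the stem ends in a voiceless consonant (*tafop*, *huih*); -u when the stem ends in a voiced consonant (*ovhum*, *sazid*, *zuwewiv*); -zir when the stem ends in a vowel (*lohnole*, *riu*).
The final sound of *zihup* is /p/, which is a voiceless consonant, so the suffix is -fo, giving *zihupfo*.
Since the final sound of *ju* is /u/ (a vowel), it takes -zir, giving *juzir*.

zihupfo, juzir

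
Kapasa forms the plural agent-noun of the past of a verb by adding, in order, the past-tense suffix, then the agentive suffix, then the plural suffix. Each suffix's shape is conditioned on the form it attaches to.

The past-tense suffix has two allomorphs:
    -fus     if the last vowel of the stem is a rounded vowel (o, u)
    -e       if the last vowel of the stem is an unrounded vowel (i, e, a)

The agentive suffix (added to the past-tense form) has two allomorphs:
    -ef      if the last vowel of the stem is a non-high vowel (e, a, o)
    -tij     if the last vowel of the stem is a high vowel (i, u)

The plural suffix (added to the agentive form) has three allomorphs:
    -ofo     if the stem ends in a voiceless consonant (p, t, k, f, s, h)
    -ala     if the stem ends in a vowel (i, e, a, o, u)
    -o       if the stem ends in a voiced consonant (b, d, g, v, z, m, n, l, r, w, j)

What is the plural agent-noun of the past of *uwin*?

*uwin*: last vowel = /i/, an unrounded vowel → -e → *uwine*.
The past-tense form *uwine* — last vowel /e/ (a non-high vowel) → -ef → *uwineef*.
The agentive form *uwineef*: final sound = /f/, a voiceless consonant → -ofo → *uwineefofo*.

uwineefofo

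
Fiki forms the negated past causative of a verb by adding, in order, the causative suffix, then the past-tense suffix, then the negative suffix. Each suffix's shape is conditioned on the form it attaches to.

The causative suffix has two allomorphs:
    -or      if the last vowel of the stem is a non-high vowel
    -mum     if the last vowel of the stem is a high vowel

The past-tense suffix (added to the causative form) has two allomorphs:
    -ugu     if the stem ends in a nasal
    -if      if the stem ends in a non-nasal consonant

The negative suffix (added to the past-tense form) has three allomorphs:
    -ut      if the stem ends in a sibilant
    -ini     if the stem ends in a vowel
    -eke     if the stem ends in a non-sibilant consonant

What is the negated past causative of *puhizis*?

puhizismumuguini

The last vowel of *puhizis* is /i/, which is a high vowel, so the causative suffix is -mum, giving *puhizismum*.
The causative form *puhizismum* — final consonant /m/ (a nasal) → -ugu → *puhizismumugu*.
The past-tense form *puhizismumugu*: final sound = /u/, a vowel → -ini → *puhizismumuguini*.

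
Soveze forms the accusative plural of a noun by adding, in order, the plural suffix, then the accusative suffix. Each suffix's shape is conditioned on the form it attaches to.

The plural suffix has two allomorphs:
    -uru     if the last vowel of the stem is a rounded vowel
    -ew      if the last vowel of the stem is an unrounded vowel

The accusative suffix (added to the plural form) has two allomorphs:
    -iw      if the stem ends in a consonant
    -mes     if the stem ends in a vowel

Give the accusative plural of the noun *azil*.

azilewiw

*azil* — last vowel /i/ (an unrounded vowel) → -ew → *azilew*.
The plural form *azilew*: final sound = /w/, a consonant → -iw → *azilewiw*.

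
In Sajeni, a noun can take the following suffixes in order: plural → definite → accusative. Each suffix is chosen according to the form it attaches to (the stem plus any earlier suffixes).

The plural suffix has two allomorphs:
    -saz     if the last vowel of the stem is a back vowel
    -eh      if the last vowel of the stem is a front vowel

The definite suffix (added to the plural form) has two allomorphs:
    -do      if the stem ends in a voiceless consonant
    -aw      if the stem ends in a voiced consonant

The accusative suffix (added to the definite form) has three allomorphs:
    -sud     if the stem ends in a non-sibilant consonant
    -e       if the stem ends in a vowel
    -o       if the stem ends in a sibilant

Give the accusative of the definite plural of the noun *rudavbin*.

Since the last vowel of *rudavbin* is /i/ (a front vowel), it takes -eh, giving *rudavbineh*.
Since the final consonant of the plural form *rudavbineh* is /h/ (voiceless), it takes -do, giving *rudavbinehdo*.
Since the final sound of the definite form *rudavbinehdo* is /o/ (a vowel), it takes -e, giving *rudavbinehdoe*.

rudavbinehdoe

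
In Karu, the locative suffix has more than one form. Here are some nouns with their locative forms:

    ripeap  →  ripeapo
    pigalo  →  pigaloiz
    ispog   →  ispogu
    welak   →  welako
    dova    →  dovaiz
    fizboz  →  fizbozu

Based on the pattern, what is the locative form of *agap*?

The pattern is voicing of the final sound: -o when the stem ends in a voiceless consonant (*ripeap*, *welak*); -u when the stem ends in a voiced consonant (*ispog*, *fizboz*); -iz when the stem ends in a vowel (*pigalo*, *dova*).
Since the final sound of *agap* is /p/ (a voiceless consonant), it takes -o, giving *agapo*.

agapo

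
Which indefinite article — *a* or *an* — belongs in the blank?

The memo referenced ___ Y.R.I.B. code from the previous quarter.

a

The indefinite article is chosen by the initial *sound* of the following word, not its spelling.
The initialism *Y.R.I.B.* is read letter by letter; the first letter, Y, is pronounced /waɪ/, which begins with a consonant sound.
So the article is *a*: The memo referenced a Y.R.I.B. code from the previous quarter.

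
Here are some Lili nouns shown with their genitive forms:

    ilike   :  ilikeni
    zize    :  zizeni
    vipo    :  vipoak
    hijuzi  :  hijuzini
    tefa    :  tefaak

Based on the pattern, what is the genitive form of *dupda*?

The alternation tracks the last vowel of the stem — -ni when the last vowel of the stem is a front vowel (*ilike*, *zize*, *hijuzi*); -ak when the last vowel of the stem is a back vowel (*vipo*, *tefa*).
The last vowel of *dupda* is /a/, which is a back vowel, so the suffix is -ak, giving *dupdaak*.

dupdaak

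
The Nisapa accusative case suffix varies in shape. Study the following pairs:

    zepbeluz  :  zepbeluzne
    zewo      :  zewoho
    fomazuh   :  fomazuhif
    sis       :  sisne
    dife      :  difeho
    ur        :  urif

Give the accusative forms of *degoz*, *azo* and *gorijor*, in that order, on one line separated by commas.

degozne, azoho, gorijorif

The suffix is conditioned by the final sound: -ne when the stem ends in a sibilant (*zepbeluz*, *sis*); -if when the stem ends in a non-sibilant consonant (*fomazuh*, *ur*); -ho when the stem ends in a vowel (*zewo*, *dife*).
Since the final sound of *degoz* is /z/ (a sibilant), it takes -ne, giving *degozne*.
The final sound of *azo* is /o/, which is a vowel, so the suffix is -ho, giving *azoho*.
*gorijor*: final sound = /r/, a non-sibilant consonant → -if → *gorijorif*.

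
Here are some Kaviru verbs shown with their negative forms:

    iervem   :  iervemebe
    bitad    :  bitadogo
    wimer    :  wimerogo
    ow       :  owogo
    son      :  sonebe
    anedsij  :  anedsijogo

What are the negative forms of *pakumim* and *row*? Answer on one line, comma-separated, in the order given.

The pattern is nasality of the final consonant: -ebe when the stem ends in a nasal (*iervem*, *son*); -ogo when the stem ends in a non-nasal consonant (*bitad*, *wimer*, *ow*, *anedsij*).
The final consonant of *pakumim* is /m/, which is a nasal, so the suffix is -ebe, giving *pakumimebe*.
*row*: final consonant = /w/, non-nasal → -ogo → *rowogo*.

pakumimebe, rowogo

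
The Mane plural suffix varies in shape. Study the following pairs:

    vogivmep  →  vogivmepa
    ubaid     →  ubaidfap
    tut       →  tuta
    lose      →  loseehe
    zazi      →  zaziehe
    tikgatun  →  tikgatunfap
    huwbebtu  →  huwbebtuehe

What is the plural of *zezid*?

zezidfap

Looking at the final sound of each stem: -a when the stem ends in a voiceless consonant (*vogivmep*, *tut*); -fap when the stem ends in a voiced consonant (*ubaid*, *tikgatun*); -ehe when the stem ends in a vowel (*lose*, *zazi*, *huwbebtu*).
The final sound of *zezid* is /d/, which is a voiced consonant, so the suffix is -fap, giving *zezidfap*.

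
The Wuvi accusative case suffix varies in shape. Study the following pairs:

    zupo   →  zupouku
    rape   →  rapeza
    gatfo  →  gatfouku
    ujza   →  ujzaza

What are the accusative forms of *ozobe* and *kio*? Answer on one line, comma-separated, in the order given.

The pattern is rounding harmony: -uku when the last vowel of the stem is a rounded vowel (*zupo*, *gatfo*); -za when the last vowel of the stem is an unrounded vowel (*rape*, *ujza*).
The last vowel of *ozobe* is /e/, which is an unrounded vowel, so the suffix is -za, giving *ozobeza*.
*kio* — last vowel /o/ (a rounded vowel) → -uku → *kiouku*.

ozobeza, kiouku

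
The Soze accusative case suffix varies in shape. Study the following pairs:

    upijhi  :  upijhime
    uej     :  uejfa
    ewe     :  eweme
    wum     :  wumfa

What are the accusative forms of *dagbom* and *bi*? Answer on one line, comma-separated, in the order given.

dagbomfa, bime

The pattern is consonant vs. vowel: -fa when the stem ends in a consonant (*uej*, *wum*); -me when the stem ends in a vowel (*upijhi*, *ewe*).
*dagbom*: final sound = /m/, a consonant → -fa → *dagbomfa*.
*bi* — final sound /i/ (a vowel) → -me → *bime*.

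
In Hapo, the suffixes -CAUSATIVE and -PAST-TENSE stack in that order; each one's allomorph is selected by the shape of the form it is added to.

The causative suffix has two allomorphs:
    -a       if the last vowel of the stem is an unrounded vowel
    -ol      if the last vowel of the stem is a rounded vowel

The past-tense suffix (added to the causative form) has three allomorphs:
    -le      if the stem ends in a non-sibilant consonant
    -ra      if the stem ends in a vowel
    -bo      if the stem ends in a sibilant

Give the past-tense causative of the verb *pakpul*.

pakpulolle

Since the last vowel of *pakpul* is /u/ (a rounded vowel), it takes -ol, giving *pakpulol*.
The causative form *pakpulol*: final sound = /l/, a non-sibilant consonant → -le → *pakpulolle*.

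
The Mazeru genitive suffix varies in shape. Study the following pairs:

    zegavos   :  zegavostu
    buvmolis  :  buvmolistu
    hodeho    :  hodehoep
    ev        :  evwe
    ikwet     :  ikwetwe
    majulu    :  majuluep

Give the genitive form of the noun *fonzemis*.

The suffix is conditioned by the final sound: -tu when the stem ends in a sibilant (*zegavos*, *buvmolis*); -we when the stem ends in a non-sibilant consonant (*ev*, *ikwet*); -ep when the stem ends in a vowel (*hodeho*, *majulu*).
*fonzemis*: final sound = /s/, a sibilant → -tu → *fonzemistu*.

fonzemistu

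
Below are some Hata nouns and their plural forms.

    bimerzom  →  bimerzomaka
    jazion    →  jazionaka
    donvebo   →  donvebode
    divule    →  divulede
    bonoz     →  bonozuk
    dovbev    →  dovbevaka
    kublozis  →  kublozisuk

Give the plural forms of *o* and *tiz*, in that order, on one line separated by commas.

The pattern is sibilance of the final sound: -uk when the stem ends in a sibilant (*bonoz*, *kublozis*); -aka when the stem ends in a non-sibilant consonant (*bimerzom*, *jazion*, *dovbev*); -de when the stem ends in a vowel (*donvebo*, *divule*).
Since the final sound of *o* is /o/ (a vowel), it takes -de, giving *ode*.
The final sound of *tiz* is /z/, which is a sibilant, so the suffix is -uk, giving *tizuk*.

ode, tizuk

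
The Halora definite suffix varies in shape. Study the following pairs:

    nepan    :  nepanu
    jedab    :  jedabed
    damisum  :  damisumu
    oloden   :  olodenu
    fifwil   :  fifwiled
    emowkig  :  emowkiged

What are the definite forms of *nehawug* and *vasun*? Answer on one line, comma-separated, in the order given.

nehawuged, vasunu

Looking at the final consonant of each stem: -u when the stem ends in a nasal (*nepan*, *damisum*, *oloden*); -ed when the stem ends in a non-nasal consonant (*jedab*, *fifwil*, *emowkig*).
*nehawug* — final consonant /g/ (non-nasal) → -ed → *nehawuged*.
Since the final consonant of *vasun* is /n/ (a nasal), it takes -u, giving *vasunu*.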